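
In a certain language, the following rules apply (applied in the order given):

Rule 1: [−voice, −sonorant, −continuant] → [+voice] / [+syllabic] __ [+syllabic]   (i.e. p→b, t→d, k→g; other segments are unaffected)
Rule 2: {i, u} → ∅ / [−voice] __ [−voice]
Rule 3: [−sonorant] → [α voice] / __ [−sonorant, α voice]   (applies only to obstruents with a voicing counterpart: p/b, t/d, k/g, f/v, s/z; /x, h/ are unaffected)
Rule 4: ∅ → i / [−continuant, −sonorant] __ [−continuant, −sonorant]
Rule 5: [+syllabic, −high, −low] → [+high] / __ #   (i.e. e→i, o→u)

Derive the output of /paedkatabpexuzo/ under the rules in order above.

Rule 1 (intervocalic voicing): /t/ is a voiceless stop between vowels /a/ and /a/, so it voices to [d]. /paedkatabpexuzo/ → paedkadabpexuzo.
Rule 2 (high vowel syncope): no segment meets the environment; /paedkadabpexuzo/ is unchanged.
Rule 3 (regressive voicing assimilation): /d/ precedes the voiceless obstruent /k/, so it devoices to [t] by assimilation. /b/ precedes the voiceless obstruent /p/, so it devoices to [p] by assimilation. /paedkadabpexuzo/ → paetkadappexuzo.
Rule 4 (stop-cluster i-epenthesis): /t/ and /k/ form a stop–stop cluster, so [i] is inserted between them. /p/ and /p/ form a stop–stop cluster, so [i] is inserted between them. /paetkadappexuzo/ → paetikadapipexuzo.
Rule 5 (final vowel raising): /o/ is a mid vowel in word-final position, so it raises to [u]. /paetikadapipexuzo/ → paetikadapipexuzu.

paetikadapipexuzu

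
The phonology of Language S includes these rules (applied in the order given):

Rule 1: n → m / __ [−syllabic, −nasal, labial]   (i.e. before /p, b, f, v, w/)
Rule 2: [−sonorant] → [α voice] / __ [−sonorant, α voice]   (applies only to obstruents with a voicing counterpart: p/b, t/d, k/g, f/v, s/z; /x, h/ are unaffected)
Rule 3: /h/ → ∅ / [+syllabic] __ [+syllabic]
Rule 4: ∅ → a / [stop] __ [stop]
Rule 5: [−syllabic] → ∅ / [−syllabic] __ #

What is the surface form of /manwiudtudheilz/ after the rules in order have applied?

Rule 1 (nasal place assimilation): /n/ precedes the labial consonant /w/, so it assimilates in place to [m]. /manwiudtudheilz/ → mamwiudtudheilz.
Rule 2 (regressive voicing assimilation): /d/ precedes the voiceless obstruent /t/, so it devoices to [t] by assimilation. /d/ precedes the voiceless obstruent /h/, so it devoices to [t] by assimilation. /mamwiudtudheilz/ → mamwiuttutheilz.
Rule 3 (intervocalic h-deletion): no segment meets the environment; /mamwiuttutheilz/ is unchanged.
Rule 4 (stop-cluster a-epenthesis): /t/ and /t/ form a stop–stop cluster, so [a] is inserted between them. /mamwiuttutheilz/ → mamwiutatutheilz.
Rule 5 (final cluster simplification): /z/ is the second consonant of a word-final cluster /lz/, so it deletes. /mamwiutatutheilz/ → mamwiutatutheil.

mamwiutatutheil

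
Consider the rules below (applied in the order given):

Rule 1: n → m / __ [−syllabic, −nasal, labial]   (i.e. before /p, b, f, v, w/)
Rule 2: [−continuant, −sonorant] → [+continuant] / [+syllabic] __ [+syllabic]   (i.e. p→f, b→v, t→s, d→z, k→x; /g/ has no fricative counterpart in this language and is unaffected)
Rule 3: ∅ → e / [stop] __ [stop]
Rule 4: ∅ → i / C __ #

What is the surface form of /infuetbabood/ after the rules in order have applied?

imfuetebavoodi

Rule 1 (nasal place assimilation): /n/ precedes the labial consonant /f/, so it assimilates in place to [m]. /infuetbabood/ → imfuetbabood.
Rule 2 (intervocalic spirantization): /b/ is a stop between vowels /a/ and /o/, so it spirantizes to the fricative [v]. /imfuetbabood/ → imfuetbavood.
Rule 3 (stop-cluster e-epenthesis): /t/ and /b/ form a stop–stop cluster, so [e] is inserted between them. /imfuetbavood/ → imfuetebavood.
Rule 4 (final i-epenthesis): the form ends in the consonant /d/, so [i] is inserted word-finally. /imfuetebavood/ → imfuetebavoodi.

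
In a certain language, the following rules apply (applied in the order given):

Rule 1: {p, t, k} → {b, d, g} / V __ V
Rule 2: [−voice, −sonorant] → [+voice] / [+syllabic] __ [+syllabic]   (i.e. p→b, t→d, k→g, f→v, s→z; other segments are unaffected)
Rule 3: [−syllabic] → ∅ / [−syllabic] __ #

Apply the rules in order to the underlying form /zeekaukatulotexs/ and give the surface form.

Rule 1 (intervocalic voicing): /k/ is a voiceless stop between vowels /e/ and /a/, so it voices to [g]. /k/ is a voiceless stop between vowels /u/ and /a/, so it voices to [g]. /t/ is a voiceless stop between vowels /a/ and /u/, so it voices to [d]. /t/ is a voiceless stop between vowels /o/ and /e/, so it voices to [d]. /zeekaukatulotexs/ → zeegaugadulodexs.
Rule 2 (intervocalic voicing): no segment meets the environment; /zeegaugadulodexs/ is unchanged.
Rule 3 (final cluster simplification): /s/ is the second consonant of a word-final cluster /xs/, so it deletes. /zeegaugadulodexs/ → zeegaugadulodex.

zeegaugadulodex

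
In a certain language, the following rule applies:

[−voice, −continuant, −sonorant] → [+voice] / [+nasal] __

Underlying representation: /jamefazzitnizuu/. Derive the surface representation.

jamefazzitnizuu

No segment of /jamefazzitnizuu/ meets the structural description of the rule, so the form surfaces unchanged.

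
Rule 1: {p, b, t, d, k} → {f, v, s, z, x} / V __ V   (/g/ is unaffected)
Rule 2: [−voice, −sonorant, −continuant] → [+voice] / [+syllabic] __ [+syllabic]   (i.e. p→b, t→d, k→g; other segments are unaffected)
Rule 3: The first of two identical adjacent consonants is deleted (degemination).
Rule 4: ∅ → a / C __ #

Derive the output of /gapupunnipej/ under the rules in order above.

gafufunifeja

Rule 1 (intervocalic spirantization): /p/ is a stop between vowels /a/ and /u/, so it spirantizes to the fricative [f]. /p/ is a stop between vowels /u/ and /u/, so it spirantizes to the fricative [f]. /p/ is a stop between vowels /i/ and /e/, so it spirantizes to the fricative [f]. /gapupunnipej/ → gafufunnifej.
Rule 2 (intervocalic voicing): no segment meets the environment; /gafufunnifej/ is unchanged.
Rule 3 (degemination): /nn/ is a geminate; the first /n/ deletes. /gafufunnifej/ → gafufunifej.
Rule 4 (final a-epenthesis): the form ends in the consonant /j/, so [a] is inserted word-finally. /gafufunifej/ → gafufunifeja.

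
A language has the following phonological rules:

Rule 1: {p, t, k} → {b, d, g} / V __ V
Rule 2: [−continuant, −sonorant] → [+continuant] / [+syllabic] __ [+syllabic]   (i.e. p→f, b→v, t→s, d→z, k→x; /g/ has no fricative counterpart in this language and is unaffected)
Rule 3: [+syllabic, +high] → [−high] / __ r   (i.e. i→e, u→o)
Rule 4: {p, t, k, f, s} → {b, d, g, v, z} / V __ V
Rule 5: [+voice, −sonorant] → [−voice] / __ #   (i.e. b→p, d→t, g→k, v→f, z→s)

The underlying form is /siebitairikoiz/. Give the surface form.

sievizaerigois

Rule 1 (intervocalic voicing): /t/ is a voiceless stop between vowels /i/ and /a/, so it voices to [d]. /k/ is a voiceless stop between vowels /i/ and /o/, so it voices to [g]. /siebitairikoiz/ → siebidairigoiz.
Rule 2 (intervocalic spirantization): /b/ is a stop between vowels /e/ and /i/, so it spirantizes to the fricative [v]. /d/ is a stop between vowels /i/ and /a/, so it spirantizes to the fricative [z]. /siebidairigoiz/ → sievizairigoiz.
Rule 3 (pre-rhotic lowering): /i/ is a high vowel immediately before /r/, so it lowers to [e]. /sievizairigoiz/ → sievizaerigoiz.
Rule 4 (intervocalic voicing): no segment meets the environment; /sievizaerigoiz/ is unchanged.
Rule 5 (final devoicing): /z/ is a voiced obstruent in word-final position, so it devoices to [s]. /sievizaerigoiz/ → sievizaerigois.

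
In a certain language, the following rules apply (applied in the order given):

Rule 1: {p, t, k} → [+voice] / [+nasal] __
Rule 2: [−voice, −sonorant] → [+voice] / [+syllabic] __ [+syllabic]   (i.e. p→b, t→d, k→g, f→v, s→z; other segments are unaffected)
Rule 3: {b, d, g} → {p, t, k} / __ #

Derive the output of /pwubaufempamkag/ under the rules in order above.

pwubauvembamgak

Rule 1 (post-nasal voicing): /p/ is a voiceless stop immediately after the nasal /m/, so it voices to [b]. /k/ is a voiceless stop immediately after the nasal /m/, so it voices to [g]. /pwubaufempamkag/ → pwubaufembamgag.
Rule 2 (intervocalic voicing): /f/ is a voiceless obstruent between vowels /u/ and /e/, so it voices to [v]. /pwubaufembamgag/ → pwubauvembamgag.
Rule 3 (final devoicing): /g/ is a voiced stop in word-final position, so it devoices to [k]. /pwubauvembamgag/ → pwubauvembamgak.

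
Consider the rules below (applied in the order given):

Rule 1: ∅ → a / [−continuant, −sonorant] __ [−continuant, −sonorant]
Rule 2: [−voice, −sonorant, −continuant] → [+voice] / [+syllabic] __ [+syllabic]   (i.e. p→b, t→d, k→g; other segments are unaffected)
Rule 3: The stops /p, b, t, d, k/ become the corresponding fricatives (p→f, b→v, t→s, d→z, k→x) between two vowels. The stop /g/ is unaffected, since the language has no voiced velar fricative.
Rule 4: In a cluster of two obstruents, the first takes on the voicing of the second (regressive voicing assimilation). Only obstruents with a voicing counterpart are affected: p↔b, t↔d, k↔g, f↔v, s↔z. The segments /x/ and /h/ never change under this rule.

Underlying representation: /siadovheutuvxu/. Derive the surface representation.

siazofheuzufxu

Rule 1 (stop-cluster a-epenthesis): no segment meets the environment; /siadovheutuvxu/ is unchanged.
Rule 2 (intervocalic voicing): /t/ is a voiceless stop between vowels /u/ and /u/, so it voices to [d]. /siadovheutuvxu/ → siadovheuduvxu.
Rule 3 (intervocalic spirantization): /d/ is a stop between vowels /a/ and /o/, so it spirantizes to the fricative [z]. /d/ is a stop between vowels /u/ and /u/, so it spirantizes to the fricative [z]. /siadovheuduvxu/ → siazovheuzuvxu.
Rule 4 (regressive voicing assimilation): /v/ precedes the voiceless obstruent /h/, so it devoices to [f] by assimilation. /v/ precedes the voiceless obstruent /x/, so it devoices to [f] by assimilation. /siazovheuzuvxu/ → siazofheuzufxu.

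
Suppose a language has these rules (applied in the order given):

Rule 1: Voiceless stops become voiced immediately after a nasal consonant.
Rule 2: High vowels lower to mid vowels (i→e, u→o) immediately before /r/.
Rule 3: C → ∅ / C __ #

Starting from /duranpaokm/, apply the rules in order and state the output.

Rule 1 (post-nasal voicing): /p/ is a voiceless stop immediately after the nasal /n/, so it voices to [b]. /duranpaokm/ → duranbaokm.
Rule 2 (pre-rhotic lowering): /u/ is a high vowel immediately before /r/, so it lowers to [o]. /duranbaokm/ → doranbaokm.
Rule 3 (final cluster simplification): /m/ is the second consonant of a word-final cluster /km/, so it deletes. /doranbaokm/ → doranbaok.

doranbaok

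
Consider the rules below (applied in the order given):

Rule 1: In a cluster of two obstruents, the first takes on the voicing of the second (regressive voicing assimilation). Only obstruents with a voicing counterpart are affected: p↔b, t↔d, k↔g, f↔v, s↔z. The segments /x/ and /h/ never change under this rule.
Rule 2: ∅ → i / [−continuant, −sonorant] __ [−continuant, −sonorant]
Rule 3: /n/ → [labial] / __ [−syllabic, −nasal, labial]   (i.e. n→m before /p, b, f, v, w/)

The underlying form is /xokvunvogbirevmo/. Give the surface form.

Rule 1 (regressive voicing assimilation): /k/ precedes the voiced obstruent /v/, so it voices to [g] by assimilation. /xokvunvogbirevmo/ → xogvunvogbirevmo.
Rule 2 (stop-cluster i-epenthesis): /g/ and /b/ form a stop–stop cluster, so [i] is inserted between them. /xogvunvogbirevmo/ → xogvunvogibirevmo.
Rule 3 (nasal place assimilation): /n/ precedes the labial consonant /v/, so it assimilates in place to [m]. /xogvunvogibirevmo/ → xogvumvogibirevmo.

xogvumvogibirevmo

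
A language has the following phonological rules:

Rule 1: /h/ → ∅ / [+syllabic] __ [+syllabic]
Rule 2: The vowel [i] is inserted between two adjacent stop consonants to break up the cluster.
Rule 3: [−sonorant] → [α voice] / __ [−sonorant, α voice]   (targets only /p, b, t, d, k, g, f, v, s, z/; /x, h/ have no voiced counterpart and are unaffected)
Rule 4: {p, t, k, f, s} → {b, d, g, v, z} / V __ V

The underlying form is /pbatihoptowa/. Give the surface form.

pibadiobidowa

Rule 1 (intervocalic h-deletion): /h/ occurs between vowels /i/ and /o/, so it deletes. /pbatihoptowa/ → pbatioptowa.
Rule 2 (stop-cluster i-epenthesis): /p/ and /b/ form a stop–stop cluster, so [i] is inserted between them. /p/ and /t/ form a stop–stop cluster, so [i] is inserted between them. /pbatioptowa/ → pibatiopitowa.
Rule 3 (regressive voicing assimilation): no segment meets the environment; /pibatiopitowa/ is unchanged.
Rule 4 (intervocalic voicing): /t/ is a voiceless obstruent between vowels /a/ and /i/, so it voices to [d]. /p/ is a voiceless obstruent between vowels /o/ and /i/, so it voices to [b]. /t/ is a voiceless obstruent between vowels /i/ and /o/, so it voices to [d]. /pibatiopitowa/ → pibadiobidowa.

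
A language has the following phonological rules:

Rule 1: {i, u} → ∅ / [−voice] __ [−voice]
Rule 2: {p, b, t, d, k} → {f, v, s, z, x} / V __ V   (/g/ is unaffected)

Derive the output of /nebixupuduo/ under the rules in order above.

nevixpuzuo

Rule 1 (high vowel syncope): /u/ is a high vowel flanked by voiceless consonants /x/ and /p/, so it deletes. /nebixupuduo/ → nebixpuduo.
Rule 2 (intervocalic spirantization): /b/ is a stop between vowels /e/ and /i/, so it spirantizes to the fricative [v]. /d/ is a stop between vowels /u/ and /u/, so it spirantizes to the fricative [z]. /nebixpuduo/ → nevixpuzuo.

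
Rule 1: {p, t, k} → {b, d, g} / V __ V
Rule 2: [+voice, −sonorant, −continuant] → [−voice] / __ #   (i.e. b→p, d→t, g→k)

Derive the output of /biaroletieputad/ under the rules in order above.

Rule 1 (intervocalic voicing): /t/ is a voiceless stop between vowels /e/ and /i/, so it voices to [d]. /p/ is a voiceless stop between vowels /e/ and /u/, so it voices to [b]. /t/ is a voiceless stop between vowels /u/ and /a/, so it voices to [d]. /biaroletieputad/ → biarolediebudad.
Rule 2 (final devoicing): /d/ is a voiced stop in word-final position, so it devoices to [t]. /biarolediebudad/ → biarolediebudat.

biarolediebudat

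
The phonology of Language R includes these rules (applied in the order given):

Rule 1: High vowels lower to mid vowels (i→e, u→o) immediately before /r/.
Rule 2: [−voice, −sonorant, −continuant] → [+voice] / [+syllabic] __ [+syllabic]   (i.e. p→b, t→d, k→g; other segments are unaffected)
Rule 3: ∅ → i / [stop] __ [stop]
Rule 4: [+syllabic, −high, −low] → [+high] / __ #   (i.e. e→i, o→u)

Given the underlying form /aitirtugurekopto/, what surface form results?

aidertugoregopitu

Rule 1 (pre-rhotic lowering): /i/ is a high vowel immediately before /r/, so it lowers to [e]. /u/ is a high vowel immediately before /r/, so it lowers to [o]. /aitirtugurekopto/ → aitertugorekopto.
Rule 2 (intervocalic voicing): /t/ is a voiceless stop between vowels /i/ and /e/, so it voices to [d]. /k/ is a voiceless stop between vowels /e/ and /o/, so it voices to [g]. /aitertugorekopto/ → aidertugoregopto.
Rule 3 (stop-cluster i-epenthesis): /p/ and /t/ form a stop–stop cluster, so [i] is inserted between them. /aidertugoregopto/ → aidertugoregopito.
Rule 4 (final vowel raising): /o/ is a mid vowel in word-final position, so it raises to [u]. /aidertugoregopito/ → aidertugoregopitu.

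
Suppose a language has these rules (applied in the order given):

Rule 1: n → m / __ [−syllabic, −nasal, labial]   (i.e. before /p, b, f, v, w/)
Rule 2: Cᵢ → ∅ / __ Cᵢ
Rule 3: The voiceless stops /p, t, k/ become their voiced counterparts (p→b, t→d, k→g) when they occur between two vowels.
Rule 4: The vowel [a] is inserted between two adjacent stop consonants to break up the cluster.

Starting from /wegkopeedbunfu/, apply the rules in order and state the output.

Rule 1 (nasal place assimilation): /n/ precedes the labial consonant /f/, so it assimilates in place to [m]. /wegkopeedbunfu/ → wegkopeedbumfu.
Rule 2 (degemination): no segment meets the environment; /wegkopeedbumfu/ is unchanged.
Rule 3 (intervocalic voicing): /p/ is a voiceless stop between vowels /o/ and /e/, so it voices to [b]. /wegkopeedbumfu/ → wegkobeedbumfu.
Rule 4 (stop-cluster a-epenthesis): /g/ and /k/ form a stop–stop cluster, so [a] is inserted between them. /d/ and /b/ form a stop–stop cluster, so [a] is inserted between them. /wegkobeedbumfu/ → wegakobeedabumfu.

wegakobeedabumfu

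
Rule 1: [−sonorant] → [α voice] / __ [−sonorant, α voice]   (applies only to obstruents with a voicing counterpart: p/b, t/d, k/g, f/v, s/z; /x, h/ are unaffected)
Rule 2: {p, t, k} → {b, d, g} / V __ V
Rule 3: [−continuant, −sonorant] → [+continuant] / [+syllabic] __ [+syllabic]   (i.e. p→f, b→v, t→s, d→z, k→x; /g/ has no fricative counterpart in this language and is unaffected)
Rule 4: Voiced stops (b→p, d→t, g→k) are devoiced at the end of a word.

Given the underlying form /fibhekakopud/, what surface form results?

Rule 1 (regressive voicing assimilation): /b/ precedes the voiceless obstruent /h/, so it devoices to [p] by assimilation. /fibhekakopud/ → fiphekakopud.
Rule 2 (intervocalic voicing): /k/ is a voiceless stop between vowels /e/ and /a/, so it voices to [g]. /k/ is a voiceless stop between vowels /a/ and /o/, so it voices to [g]. /p/ is a voiceless stop between vowels /o/ and /u/, so it voices to [b]. /fiphekakopud/ → fiphegagobud.
Rule 3 (intervocalic spirantization): /b/ is a stop between vowels /o/ and /u/, so it spirantizes to the fricative [v]. /fiphegagobud/ → fiphegagovud.
Rule 4 (final devoicing): /d/ is a voiced stop in word-final position, so it devoices to [t]. /fiphegagovud/ → fiphegagovut.

fiphegagovut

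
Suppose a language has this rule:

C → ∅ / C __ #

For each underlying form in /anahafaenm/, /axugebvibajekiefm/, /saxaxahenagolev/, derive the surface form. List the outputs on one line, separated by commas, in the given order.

anahafaen, axugebvibajekief, saxaxahenagolev

/anahafaenm/: /m/ is the second consonant of a word-final cluster /nm/, so it deletes. → [anahafaen].
/axugebvibajekiefm/: /m/ is the second consonant of a word-final cluster /fm/, so it deletes. → [axugebvibajekief].
/saxaxahenagolev/: the rule's environment is not met; surfaces unchanged as [saxaxahenagolev].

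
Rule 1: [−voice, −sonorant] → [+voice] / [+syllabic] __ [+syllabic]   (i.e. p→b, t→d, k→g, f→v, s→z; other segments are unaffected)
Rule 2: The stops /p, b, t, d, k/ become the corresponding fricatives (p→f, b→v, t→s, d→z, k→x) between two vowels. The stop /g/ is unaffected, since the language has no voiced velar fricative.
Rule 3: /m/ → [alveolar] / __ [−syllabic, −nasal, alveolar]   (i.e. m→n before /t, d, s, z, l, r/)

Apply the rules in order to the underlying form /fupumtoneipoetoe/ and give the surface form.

fuvuntoneivoezoe

Rule 1 (intervocalic voicing): /p/ is a voiceless obstruent between vowels /u/ and /u/, so it voices to [b]. /p/ is a voiceless obstruent between vowels /i/ and /o/, so it voices to [b]. /t/ is a voiceless obstruent between vowels /e/ and /o/, so it voices to [d]. /fupumtoneipoetoe/ → fubumtoneiboedoe.
Rule 2 (intervocalic spirantization): /b/ is a stop between vowels /u/ and /u/, so it spirantizes to the fricative [v]. /b/ is a stop between vowels /i/ and /o/, so it spirantizes to the fricative [v]. /d/ is a stop between vowels /e/ and /o/, so it spirantizes to the fricative [z]. /fubumtoneiboedoe/ → fuvumtoneivoezoe.
Rule 3 (nasal place assimilation): /m/ precedes the alveolar consonant /t/, so it assimilates in place to [n]. /fuvumtoneivoezoe/ → fuvuntoneivoezoe.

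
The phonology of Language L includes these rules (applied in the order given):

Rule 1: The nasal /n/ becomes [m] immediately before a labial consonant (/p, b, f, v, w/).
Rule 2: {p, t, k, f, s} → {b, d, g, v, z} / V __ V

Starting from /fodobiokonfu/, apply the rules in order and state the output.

Rule 1 (nasal place assimilation): /n/ precedes the labial consonant /f/, so it assimilates in place to [m]. /fodobiokonfu/ → fodobiokomfu.
Rule 2 (intervocalic voicing): /k/ is a voiceless obstruent between vowels /o/ and /o/, so it voices to [g]. /fodobiokomfu/ → fodobiogomfu.

fodobiogomfu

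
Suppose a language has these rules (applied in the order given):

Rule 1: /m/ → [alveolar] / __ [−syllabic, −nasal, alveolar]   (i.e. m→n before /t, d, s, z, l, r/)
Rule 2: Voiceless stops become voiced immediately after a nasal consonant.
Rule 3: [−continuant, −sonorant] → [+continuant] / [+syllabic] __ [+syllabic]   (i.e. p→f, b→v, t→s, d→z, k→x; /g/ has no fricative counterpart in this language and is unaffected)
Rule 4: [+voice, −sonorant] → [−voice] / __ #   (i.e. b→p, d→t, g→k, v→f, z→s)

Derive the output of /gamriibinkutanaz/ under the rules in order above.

ganriivingusanas

Rule 1 (nasal place assimilation): /m/ precedes the alveolar consonant /r/, so it assimilates in place to [n]. /gamriibinkutanaz/ → ganriibinkutanaz.
Rule 2 (post-nasal voicing): /k/ is a voiceless stop immediately after the nasal /n/, so it voices to [g]. /ganriibinkutanaz/ → ganriibingutanaz.
Rule 3 (intervocalic spirantization): /b/ is a stop between vowels /i/ and /i/, so it spirantizes to the fricative [v]. /t/ is a stop between vowels /u/ and /a/, so it spirantizes to the fricative [s]. /ganriibingutanaz/ → ganriivingusanaz.
Rule 4 (final devoicing): /z/ is a voiced obstruent in word-final position, so it devoices to [s]. /ganriivingusanaz/ → ganriivingusanas.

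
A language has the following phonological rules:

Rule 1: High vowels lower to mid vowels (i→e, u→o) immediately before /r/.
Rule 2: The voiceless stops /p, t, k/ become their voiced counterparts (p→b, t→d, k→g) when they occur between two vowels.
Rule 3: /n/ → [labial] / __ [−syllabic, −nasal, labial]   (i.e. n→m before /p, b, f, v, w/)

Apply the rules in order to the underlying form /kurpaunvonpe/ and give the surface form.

Rule 1 (pre-rhotic lowering): /u/ is a high vowel immediately before /r/, so it lowers to [o]. /kurpaunvonpe/ → korpaunvonpe.
Rule 2 (intervocalic voicing): no segment meets the environment; /korpaunvonpe/ is unchanged.
Rule 3 (nasal place assimilation): /n/ precedes the labial consonant /v/, so it assimilates in place to [m]. /n/ precedes the labial consonant /p/, so it assimilates in place to [m]. /korpaunvonpe/ → korpaumvompe.

korpaumvompe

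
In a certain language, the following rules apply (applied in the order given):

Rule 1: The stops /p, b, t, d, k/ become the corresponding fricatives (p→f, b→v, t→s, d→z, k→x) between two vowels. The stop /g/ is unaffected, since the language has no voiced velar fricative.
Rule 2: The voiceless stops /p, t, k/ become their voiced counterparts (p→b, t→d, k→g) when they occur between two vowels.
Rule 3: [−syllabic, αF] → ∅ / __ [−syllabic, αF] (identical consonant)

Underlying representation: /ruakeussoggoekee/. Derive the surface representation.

ruaxeusogoexee

Rule 1 (intervocalic spirantization): /k/ is a stop between vowels /a/ and /e/, so it spirantizes to the fricative [x]. /k/ is a stop between vowels /e/ and /e/, so it spirantizes to the fricative [x]. /ruakeussoggoekee/ → ruaxeussoggoexee.
Rule 2 (intervocalic voicing): no segment meets the environment; /ruaxeussoggoexee/ is unchanged.
Rule 3 (degemination): /ss/ is a geminate; the first /s/ deletes. /gg/ is a geminate; the first /g/ deletes. /ruaxeussoggoexee/ → ruaxeusogoexee.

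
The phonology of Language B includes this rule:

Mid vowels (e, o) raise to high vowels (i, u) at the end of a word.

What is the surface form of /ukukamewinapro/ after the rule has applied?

/o/ is a mid vowel in word-final position, so it raises to [u].
The other instance of /e/ does not occur in the required environment and remains unchanged.
Surface form: [ukukamewinapru].

ukukamewinapru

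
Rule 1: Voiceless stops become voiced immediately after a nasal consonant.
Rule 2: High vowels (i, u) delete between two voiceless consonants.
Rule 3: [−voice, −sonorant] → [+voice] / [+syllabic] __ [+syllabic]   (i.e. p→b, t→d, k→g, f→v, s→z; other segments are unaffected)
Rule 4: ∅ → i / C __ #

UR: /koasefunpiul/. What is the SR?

Rule 1 (post-nasal voicing): /p/ is a voiceless stop immediately after the nasal /n/, so it voices to [b]. /koasefunpiul/ → koasefunbiul.
Rule 2 (high vowel syncope): no segment meets the environment; /koasefunbiul/ is unchanged.
Rule 3 (intervocalic voicing): /s/ is a voiceless obstruent between vowels /a/ and /e/, so it voices to [z]. /f/ is a voiceless obstruent between vowels /e/ and /u/, so it voices to [v]. /koasefunbiul/ → koazevunbiul.
Rule 4 (final i-epenthesis): the form ends in the consonant /l/, so [i] is inserted word-finally. /koazevunbiul/ → koazevunbiuli.

koazevunbiuli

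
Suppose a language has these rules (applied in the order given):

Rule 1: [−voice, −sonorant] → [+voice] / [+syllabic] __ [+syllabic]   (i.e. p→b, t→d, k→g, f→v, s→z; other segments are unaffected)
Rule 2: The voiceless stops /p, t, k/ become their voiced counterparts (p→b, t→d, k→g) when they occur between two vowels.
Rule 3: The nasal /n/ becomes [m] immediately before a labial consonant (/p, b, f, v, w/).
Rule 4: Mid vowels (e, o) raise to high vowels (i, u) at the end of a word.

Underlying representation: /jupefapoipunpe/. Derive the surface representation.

Rule 1 (intervocalic voicing): /p/ is a voiceless obstruent between vowels /u/ and /e/, so it voices to [b]. /f/ is a voiceless obstruent between vowels /e/ and /a/, so it voices to [v]. /p/ is a voiceless obstruent between vowels /a/ and /o/, so it voices to [b]. /p/ is a voiceless obstruent between vowels /i/ and /u/, so it voices to [b]. /jupefapoipunpe/ → jubevaboibunpe.
Rule 2 (intervocalic voicing): no segment meets the environment; /jubevaboibunpe/ is unchanged.
Rule 3 (nasal place assimilation): /n/ precedes the labial consonant /p/, so it assimilates in place to [m]. /jubevaboibunpe/ → jubevaboibumpe.
Rule 4 (final vowel raising): /e/ is a mid vowel in word-final position, so it raises to [i]. /jubevaboibumpe/ → jubevaboibumpi.

jubevaboibumpi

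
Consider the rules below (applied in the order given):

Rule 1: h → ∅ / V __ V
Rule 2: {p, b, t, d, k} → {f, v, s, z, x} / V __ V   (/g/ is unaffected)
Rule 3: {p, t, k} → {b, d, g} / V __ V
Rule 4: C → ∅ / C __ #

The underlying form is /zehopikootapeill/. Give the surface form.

Rule 1 (intervocalic h-deletion): /h/ occurs between vowels /e/ and /o/, so it deletes. /zehopikootapeill/ → zeopikootapeill.
Rule 2 (intervocalic spirantization): /p/ is a stop between vowels /o/ and /i/, so it spirantizes to the fricative [f]. /k/ is a stop between vowels /i/ and /o/, so it spirantizes to the fricative [x]. /t/ is a stop between vowels /o/ and /a/, so it spirantizes to the fricative [s]. /p/ is a stop between vowels /a/ and /e/, so it spirantizes to the fricative [f]. /zeopikootapeill/ → zeofixoosafeill.
Rule 3 (intervocalic voicing): no segment meets the environment; /zeofixoosafeill/ is unchanged.
Rule 4 (final cluster simplification): /l/ is the second consonant of a word-final cluster /ll/, so it deletes. /zeofixoosafeill/ → zeofixoosafeil.

zeofixoosafeil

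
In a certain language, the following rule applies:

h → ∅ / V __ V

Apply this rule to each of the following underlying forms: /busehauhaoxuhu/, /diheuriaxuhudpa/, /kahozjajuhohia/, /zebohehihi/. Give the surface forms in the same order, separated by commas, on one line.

buseauaoxuu, dieuriaxuudpa, kaozjajuoia, zeboeii

/busehauhaoxuhu/: /h/ occurs between vowels /e/ and /a/, so it deletes. /h/ occurs between vowels /u/ and /a/, so it deletes. /h/ occurs between vowels /u/ and /u/, so it deletes. → [buseauaoxuu].
/diheuriaxuhudpa/: /h/ occurs between vowels /i/ and /e/, so it deletes. /h/ occurs between vowels /u/ and /u/, so it deletes. → [dieuriaxuudpa].
/kahozjajuhohia/: /h/ occurs between vowels /a/ and /o/, so it deletes. /h/ occurs between vowels /u/ and /o/, so it deletes. /h/ occurs between vowels /o/ and /i/, so it deletes. → [kaozjajuoia].
/zebohehihi/: /h/ occurs between vowels /o/ and /e/, so it deletes. /h/ occurs between vowels /e/ and /i/, so it deletes. /h/ occurs between vowels /i/ and /i/, so it deletes. → [zeboeii].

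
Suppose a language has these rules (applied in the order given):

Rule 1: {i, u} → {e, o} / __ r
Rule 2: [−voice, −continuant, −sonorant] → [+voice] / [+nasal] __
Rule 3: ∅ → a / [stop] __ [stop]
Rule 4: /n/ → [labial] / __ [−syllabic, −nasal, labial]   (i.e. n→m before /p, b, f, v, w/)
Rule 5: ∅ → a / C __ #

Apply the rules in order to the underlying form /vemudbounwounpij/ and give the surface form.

vemudaboumwoumbija

Rule 1 (pre-rhotic lowering): no segment meets the environment; /vemudbounwounpij/ is unchanged.
Rule 2 (post-nasal voicing): /p/ is a voiceless stop immediately after the nasal /n/, so it voices to [b]. /vemudbounwounpij/ → vemudbounwounbij.
Rule 3 (stop-cluster a-epenthesis): /d/ and /b/ form a stop–stop cluster, so [a] is inserted between them. /vemudbounwounbij/ → vemudabounwounbij.
Rule 4 (nasal place assimilation): /n/ precedes the labial consonant /w/, so it assimilates in place to [m]. /n/ precedes the labial consonant /b/, so it assimilates in place to [m]. /vemudabounwounbij/ → vemudaboumwoumbij.
Rule 5 (final a-epenthesis): the form ends in the consonant /j/, so [a] is inserted word-finally. /vemudaboumwoumbij/ → vemudaboumwoumbija.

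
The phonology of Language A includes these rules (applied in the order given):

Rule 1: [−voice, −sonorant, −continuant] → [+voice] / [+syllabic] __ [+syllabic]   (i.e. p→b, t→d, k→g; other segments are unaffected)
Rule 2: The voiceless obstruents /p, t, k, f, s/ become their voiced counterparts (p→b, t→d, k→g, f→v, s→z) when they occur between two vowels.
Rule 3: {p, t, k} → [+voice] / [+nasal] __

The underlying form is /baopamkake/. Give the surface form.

Rule 1 (intervocalic voicing): /p/ is a voiceless stop between vowels /o/ and /a/, so it voices to [b]. /k/ is a voiceless stop between vowels /a/ and /e/, so it voices to [g]. /baopamkake/ → baobamkage.
Rule 2 (intervocalic voicing): no segment meets the environment; /baobamkage/ is unchanged.
Rule 3 (post-nasal voicing): /k/ is a voiceless stop immediately after the nasal /m/, so it voices to [g]. /baobamkage/ → baobamgage.

baobamgage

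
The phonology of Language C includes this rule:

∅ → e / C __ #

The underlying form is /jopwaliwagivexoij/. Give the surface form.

the form ends in the consonant /j/, so [e] is inserted word-finally.
Surface form: [jopwaliwagivexoije].

jopwaliwagivexoije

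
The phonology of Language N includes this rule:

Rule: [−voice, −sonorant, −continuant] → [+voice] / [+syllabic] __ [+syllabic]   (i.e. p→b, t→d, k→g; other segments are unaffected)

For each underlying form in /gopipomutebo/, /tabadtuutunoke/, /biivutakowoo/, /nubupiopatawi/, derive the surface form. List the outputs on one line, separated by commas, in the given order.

/gopipomutebo/: /p/ is a voiceless stop between vowels /o/ and /i/, so it voices to [b]. /p/ is a voiceless stop between vowels /i/ and /o/, so it voices to [b]. /t/ is a voiceless stop between vowels /u/ and /e/, so it voices to [d]. → [gobibomudebo].
/tabadtuutunoke/: /t/ is a voiceless stop between vowels /u/ and /u/, so it voices to [d]. /k/ is a voiceless stop between vowels /o/ and /e/, so it voices to [g]. → [tabadtuudunoge].
/biivutakowoo/: /t/ is a voiceless stop between vowels /u/ and /a/, so it voices to [d]. /k/ is a voiceless stop between vowels /a/ and /o/, so it voices to [g]. → [biivudagowoo].
/nubupiopatawi/: /p/ is a voiceless stop between vowels /u/ and /i/, so it voices to [b]. /p/ is a voiceless stop between vowels /o/ and /a/, so it voices to [b]. /t/ is a voiceless stop between vowels /a/ and /a/, so it voices to [d]. → [nububiobadawi].

gobibomudebo, tabadtuudunoge, biivudagowoo, nububiobadawi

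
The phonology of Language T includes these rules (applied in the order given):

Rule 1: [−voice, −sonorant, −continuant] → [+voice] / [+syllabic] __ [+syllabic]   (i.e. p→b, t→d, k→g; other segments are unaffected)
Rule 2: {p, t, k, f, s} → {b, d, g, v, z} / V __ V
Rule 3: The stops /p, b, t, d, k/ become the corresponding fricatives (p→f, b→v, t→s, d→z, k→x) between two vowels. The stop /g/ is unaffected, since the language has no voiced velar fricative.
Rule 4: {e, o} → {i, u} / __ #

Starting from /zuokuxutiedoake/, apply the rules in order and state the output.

Rule 1 (intervocalic voicing): /k/ is a voiceless stop between vowels /o/ and /u/, so it voices to [g]. /t/ is a voiceless stop between vowels /u/ and /i/, so it voices to [d]. /k/ is a voiceless stop between vowels /a/ and /e/, so it voices to [g]. /zuokuxutiedoake/ → zuoguxudiedoage.
Rule 2 (intervocalic voicing): no segment meets the environment; /zuoguxudiedoage/ is unchanged.
Rule 3 (intervocalic spirantization): /d/ is a stop between vowels /u/ and /i/, so it spirantizes to the fricative [z]. /d/ is a stop between vowels /e/ and /o/, so it spirantizes to the fricative [z]. /zuoguxudiedoage/ → zuoguxuziezoage.
Rule 4 (final vowel raising): /e/ is a mid vowel in word-final position, so it raises to [i]. /zuoguxuziezoage/ → zuoguxuziezoagi.

zuoguxuziezoagi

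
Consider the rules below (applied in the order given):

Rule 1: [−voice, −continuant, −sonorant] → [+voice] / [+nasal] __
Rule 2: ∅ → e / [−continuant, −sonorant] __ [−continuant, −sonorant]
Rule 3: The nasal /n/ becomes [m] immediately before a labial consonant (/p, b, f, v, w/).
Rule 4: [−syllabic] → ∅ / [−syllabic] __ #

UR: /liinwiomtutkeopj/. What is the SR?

Rule 1 (post-nasal voicing): /t/ is a voiceless stop immediately after the nasal /m/, so it voices to [d]. /liinwiomtutkeopj/ → liinwiomdutkeopj.
Rule 2 (stop-cluster e-epenthesis): /t/ and /k/ form a stop–stop cluster, so [e] is inserted between them. /liinwiomdutkeopj/ → liinwiomdutekeopj.
Rule 3 (nasal place assimilation): /n/ precedes the labial consonant /w/, so it assimilates in place to [m]. /liinwiomdutekeopj/ → liimwiomdutekeopj.
Rule 4 (final cluster simplification): /j/ is the second consonant of a word-final cluster /pj/, so it deletes. /liimwiomdutekeopj/ → liimwiomdutekeop.

liimwiomdutekeop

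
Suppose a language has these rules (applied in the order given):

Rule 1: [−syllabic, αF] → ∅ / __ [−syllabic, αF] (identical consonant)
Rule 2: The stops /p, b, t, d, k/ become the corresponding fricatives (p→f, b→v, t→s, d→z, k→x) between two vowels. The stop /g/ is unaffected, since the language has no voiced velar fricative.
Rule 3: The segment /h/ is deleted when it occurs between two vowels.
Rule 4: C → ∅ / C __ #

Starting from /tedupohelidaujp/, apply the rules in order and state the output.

Rule 1 (degemination): no segment meets the environment; /tedupohelidaujp/ is unchanged.
Rule 2 (intervocalic spirantization): /d/ is a stop between vowels /e/ and /u/, so it spirantizes to the fricative [z]. /p/ is a stop between vowels /u/ and /o/, so it spirantizes to the fricative [f]. /d/ is a stop between vowels /i/ and /a/, so it spirantizes to the fricative [z]. /tedupohelidaujp/ → tezufohelizaujp.
Rule 3 (intervocalic h-deletion): /h/ occurs between vowels /o/ and /e/, so it deletes. /tezufohelizaujp/ → tezufoelizaujp.
Rule 4 (final cluster simplification): /p/ is the second consonant of a word-final cluster /jp/, so it deletes. /tezufoelizaujp/ → tezufoelizauj.

tezufoelizauj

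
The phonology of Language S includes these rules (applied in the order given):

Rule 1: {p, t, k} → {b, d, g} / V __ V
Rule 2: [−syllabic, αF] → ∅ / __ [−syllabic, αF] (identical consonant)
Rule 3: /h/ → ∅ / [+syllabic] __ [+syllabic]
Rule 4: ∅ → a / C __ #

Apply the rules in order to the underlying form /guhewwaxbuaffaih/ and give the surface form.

Rule 1 (intervocalic voicing): no segment meets the environment; /guhewwaxbuaffaih/ is unchanged.
Rule 2 (degemination): /ww/ is a geminate; the first /w/ deletes. /ff/ is a geminate; the first /f/ deletes. /guhewwaxbuaffaih/ → guhewaxbuafaih.
Rule 3 (intervocalic h-deletion): /h/ occurs between vowels /u/ and /e/, so it deletes. /guhewaxbuafaih/ → guewaxbuafaih.
Rule 4 (final a-epenthesis): the form ends in the consonant /h/, so [a] is inserted word-finally. /guewaxbuafaih/ → guewaxbuafaiha.

guewaxbuafaiha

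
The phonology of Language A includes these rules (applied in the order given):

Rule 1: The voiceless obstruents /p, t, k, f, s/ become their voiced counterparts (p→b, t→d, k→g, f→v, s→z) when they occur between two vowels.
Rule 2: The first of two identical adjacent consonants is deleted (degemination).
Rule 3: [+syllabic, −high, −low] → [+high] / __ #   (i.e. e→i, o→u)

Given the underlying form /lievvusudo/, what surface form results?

lievuzudu

Rule 1 (intervocalic voicing): /s/ is a voiceless obstruent between vowels /u/ and /u/, so it voices to [z]. /lievvusudo/ → lievvuzudo.
Rule 2 (degemination): /vv/ is a geminate; the first /v/ deletes. /lievvuzudo/ → lievuzudo.
Rule 3 (final vowel raising): /o/ is a mid vowel in word-final position, so it raises to [u]. /lievuzudo/ → lievuzudu.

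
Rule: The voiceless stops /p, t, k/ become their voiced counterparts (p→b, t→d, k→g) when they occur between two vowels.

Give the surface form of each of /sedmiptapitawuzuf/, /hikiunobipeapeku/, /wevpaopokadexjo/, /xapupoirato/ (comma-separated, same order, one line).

sedmiptabidawuzuf, higiunobibeabegu, wevpaobogadexjo, xabuboirado

/sedmiptapitawuzuf/: /p/ is a voiceless stop between vowels /a/ and /i/, so it voices to [b]. /t/ is a voiceless stop between vowels /i/ and /a/, so it voices to [d]. → [sedmiptabidawuzuf].
/hikiunobipeapeku/: /k/ is a voiceless stop between vowels /i/ and /i/, so it voices to [g]. /p/ is a voiceless stop between vowels /i/ and /e/, so it voices to [b]. /p/ is a voiceless stop between vowels /a/ and /e/, so it voices to [b]. /k/ is a voiceless stop between vowels /e/ and /u/, so it voices to [g]. → [higiunobibeabegu].
/wevpaopokadexjo/: /p/ is a voiceless stop between vowels /o/ and /o/, so it voices to [b]. /k/ is a voiceless stop between vowels /o/ and /a/, so it voices to [g]. → [wevpaobogadexjo].
/xapupoirato/: /p/ is a voiceless stop between vowels /a/ and /u/, so it voices to [b]. /p/ is a voiceless stop between vowels /u/ and /o/, so it voices to [b]. /t/ is a voiceless stop between vowels /a/ and /o/, so it voices to [d]. → [xabuboirado].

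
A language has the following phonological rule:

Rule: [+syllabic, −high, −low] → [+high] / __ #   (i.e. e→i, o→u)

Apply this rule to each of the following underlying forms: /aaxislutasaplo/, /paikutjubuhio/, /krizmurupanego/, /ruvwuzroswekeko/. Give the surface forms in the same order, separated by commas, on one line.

/aaxislutasaplo/: /o/ is a mid vowel in word-final position, so it raises to [u]. → [aaxislutasaplu].
/paikutjubuhio/: /o/ is a mid vowel in word-final position, so it raises to [u]. → [paikutjubuhiu].
/krizmurupanego/: /o/ is a mid vowel in word-final position, so it raises to [u]. → [krizmurupanegu].
/ruvwuzroswekeko/: /o/ is a mid vowel in word-final position, so it raises to [u]. → [ruvwuzroswekeku].

aaxislutasaplu, paikutjubuhiu, krizmurupanegu, ruvwuzroswekeku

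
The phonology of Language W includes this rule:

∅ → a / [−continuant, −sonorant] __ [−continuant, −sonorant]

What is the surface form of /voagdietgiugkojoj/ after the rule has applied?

/g/ and /d/ form a stop–stop cluster, so [a] is inserted between them.
/t/ and /g/ form a stop–stop cluster, so [a] is inserted between them.
/g/ and /k/ form a stop–stop cluster, so [a] is inserted between them.
Surface form: [voagadietagiugakojoj].

voagadietagiugakojoj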